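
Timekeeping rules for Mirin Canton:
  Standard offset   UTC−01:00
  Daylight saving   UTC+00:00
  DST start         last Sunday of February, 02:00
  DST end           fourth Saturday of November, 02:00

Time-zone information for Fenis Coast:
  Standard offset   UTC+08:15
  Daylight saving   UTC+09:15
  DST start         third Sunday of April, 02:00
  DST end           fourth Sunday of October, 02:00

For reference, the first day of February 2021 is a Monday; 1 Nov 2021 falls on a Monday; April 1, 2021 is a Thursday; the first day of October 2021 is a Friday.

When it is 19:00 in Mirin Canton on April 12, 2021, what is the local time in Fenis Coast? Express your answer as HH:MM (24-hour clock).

1 February 2021 is a Monday, so Sundays fall on 7, 14, 21, 28; the last is February 28.
1 November 2021 is a Monday, so the first Saturday is November 6 and the fourth is November 27.
April 12, 2021 lies within the daylight-saving period (28 February – 27 November), so Mirin Canton is on daylight time, UTC+00:00.
19:00 Mirin Canton − 0h = 19:00 UTC.
1 April 2021 is a Thursday, so the first Sunday is April 4 and the third is April 18.
1 October 2021 is a Friday, so the first Sunday is October 3 and the fourth is October 24.
At the standard offset (UTC+08:15), 19:00 UTC + 8h15m = 03:15 Fenis Coast standard time (rolling into the next day, 13 April 2021).
The standard-time date in Fenis Coast, April 13, 2021, is outside the daylight-saving period (18 April – 24 October), so Fenis Coast is on standard time, UTC+08:15.
19:00 UTC + 8h15m = 03:15 Fenis Coast (rolling into the next day, 13 April 2021).

03:15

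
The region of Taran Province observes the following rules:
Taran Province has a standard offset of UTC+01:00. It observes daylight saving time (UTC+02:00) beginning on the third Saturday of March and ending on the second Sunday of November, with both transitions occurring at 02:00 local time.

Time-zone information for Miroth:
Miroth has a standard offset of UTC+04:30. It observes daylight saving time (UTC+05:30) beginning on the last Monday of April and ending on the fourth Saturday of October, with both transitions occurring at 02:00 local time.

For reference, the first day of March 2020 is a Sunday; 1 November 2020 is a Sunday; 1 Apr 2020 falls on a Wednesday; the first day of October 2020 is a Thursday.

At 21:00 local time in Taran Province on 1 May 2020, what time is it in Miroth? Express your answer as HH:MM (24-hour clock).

1 March 2020 is a Sunday, so the first Saturday is March 7 and the third is March 21.
1 November 2020 is a Sunday, so the first Sunday is November 1 and the second is November 8.
Daylight saving runs 21 March – 8 November; 1 May 2020 is inside that window, so Taran Province is at UTC+02:00.
21:00 Taran Province − 2h = 19:00 UTC.
1 April 2020 is a Wednesday, so Mondays fall on 6, 13, 20, 27; the last is April 27.
1 October 2020 is a Thursday, so the first Saturday is October 3 and the fourth is October 24.
At the standard offset (UTC+04:30), 19:00 UTC + 4h30m = 23:30 Miroth standard time.
The standard-time date in Miroth, 1 May 2020, falls between 27 April and 24 October, so daylight saving is in effect and Miroth is at UTC+05:30.
19:00 UTC + 5h30m = 00:30 Miroth (rolling into the next day, 2 May 2020).

00:30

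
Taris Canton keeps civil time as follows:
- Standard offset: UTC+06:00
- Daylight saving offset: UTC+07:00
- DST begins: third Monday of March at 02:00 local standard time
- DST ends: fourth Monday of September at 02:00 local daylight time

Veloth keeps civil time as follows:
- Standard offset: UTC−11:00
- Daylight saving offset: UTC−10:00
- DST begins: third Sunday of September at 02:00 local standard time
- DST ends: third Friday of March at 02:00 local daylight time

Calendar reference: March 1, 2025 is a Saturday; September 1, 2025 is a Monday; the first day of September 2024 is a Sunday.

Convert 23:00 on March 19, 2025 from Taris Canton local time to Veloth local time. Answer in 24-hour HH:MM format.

1 March 2025 is a Saturday, so the first Monday is March 3 and the third is March 17.
1 September 2025 is a Monday, so the first Monday is September 1 and the fourth is September 22.
March 19, 2025 falls between 17 March and 22 September, so daylight saving is in effect and Taris Canton is at UTC+07:00.
23:00 Taris Canton − 7h = 16:00 UTC.
1 September 2024 is a Sunday, so the first Sunday is September 1 and the third is September 15.
1 March 2025 is a Saturday, so the first Friday is March 7 and the third is March 21.
At the standard offset (UTC−11:00), 16:00 UTC − 11h = 05:00 Veloth standard time.
The standard-time date in Veloth, March 19, 2025, lies within the daylight-saving period (15 September 2024 – 21 March 2025), so Veloth is on daylight time, UTC−10:00.
16:00 UTC − 10h = 06:00 Veloth.

06:00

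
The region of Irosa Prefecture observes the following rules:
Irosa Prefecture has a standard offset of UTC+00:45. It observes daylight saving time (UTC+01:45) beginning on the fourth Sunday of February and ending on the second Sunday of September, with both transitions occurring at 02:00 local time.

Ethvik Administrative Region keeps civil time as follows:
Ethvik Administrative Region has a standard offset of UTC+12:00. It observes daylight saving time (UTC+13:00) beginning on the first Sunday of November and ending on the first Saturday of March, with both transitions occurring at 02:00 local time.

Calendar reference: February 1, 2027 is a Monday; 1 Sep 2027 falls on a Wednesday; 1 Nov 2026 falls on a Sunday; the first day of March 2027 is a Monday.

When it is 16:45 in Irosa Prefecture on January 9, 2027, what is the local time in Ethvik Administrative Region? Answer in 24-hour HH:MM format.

05:00

1 February 2027 is a Monday, so the first Sunday is February 7 and the fourth is February 28.
1 September 2027 is a Wednesday, so the first Sunday is September 5 and the second is September 12.
January 9, 2027 does not fall between 28 February and 12 September, so daylight saving is not in effect and Irosa Prefecture is at UTC+00:45.
16:45 Irosa Prefecture − 0h45m = 16:00 UTC.
1 November 2026 is a Sunday, so the first Sunday is November 1.
1 March 2027 is a Monday, so the first Saturday is March 6.
At the standard offset (UTC+12:00), 16:00 UTC + 12h = 04:00 Ethvik Administrative Region standard time (rolling into the next day, 10 January 2027).
The standard-time date in Ethvik Administrative Region, January 10, 2027, falls between 1 November 2026 and 6 March 2027, so daylight saving is in effect and Ethvik Administrative Region is at UTC+13:00.
16:00 UTC + 13h = 05:00 Ethvik Administrative Region (rolling into the next day, 10 January 2027).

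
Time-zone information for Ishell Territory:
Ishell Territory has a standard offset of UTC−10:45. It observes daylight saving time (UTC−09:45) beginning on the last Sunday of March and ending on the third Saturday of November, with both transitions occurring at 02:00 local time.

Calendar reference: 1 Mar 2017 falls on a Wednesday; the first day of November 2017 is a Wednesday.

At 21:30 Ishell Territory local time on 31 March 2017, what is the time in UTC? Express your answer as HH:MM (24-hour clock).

1 March 2017 is a Wednesday, so Sundays fall on 5, 12, 19, 26; the last is March 26.
1 November 2017 is a Wednesday, so the first Saturday is November 4 and the third is November 18.
31 March 2017 falls between 26 March and 18 November, so daylight saving is in effect and Ishell Territory is at UTC−09:45.
21:30 local + 9h45m = 07:15 UTC (rolling into the next day, 1 April 2017).

07:15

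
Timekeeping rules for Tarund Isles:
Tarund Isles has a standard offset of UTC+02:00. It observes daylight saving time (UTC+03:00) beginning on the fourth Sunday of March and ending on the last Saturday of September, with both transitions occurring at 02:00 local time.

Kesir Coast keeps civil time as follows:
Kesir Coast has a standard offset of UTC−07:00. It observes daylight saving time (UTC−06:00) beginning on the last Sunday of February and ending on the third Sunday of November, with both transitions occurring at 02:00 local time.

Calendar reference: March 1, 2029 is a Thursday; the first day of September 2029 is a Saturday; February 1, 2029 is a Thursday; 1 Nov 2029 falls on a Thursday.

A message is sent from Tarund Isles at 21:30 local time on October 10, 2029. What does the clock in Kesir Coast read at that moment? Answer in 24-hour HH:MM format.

1 March 2029 is a Thursday, so the first Sunday is March 4 and the fourth is March 25.
1 September 2029 is a Saturday, so Saturdays fall on 1, 8, 15, 22, 29; the last is September 29.
October 10, 2029 does not fall between 25 March and 29 September, so daylight saving is not in effect and Tarund Isles is at UTC+02:00.
21:30 Tarund Isles − 2h = 19:30 UTC.
1 February 2029 is a Thursday, so Sundays fall on 4, 11, 18, 25; the last is February 25.
1 November 2029 is a Thursday, so the first Sunday is November 4 and the third is November 18.
At the standard offset (UTC−07:00), 19:30 UTC − 7h = 12:30 Kesir Coast standard time.
The standard-time date in Kesir Coast, October 10, 2029, falls between 25 February and 18 November, so daylight saving is in effect and Kesir Coast is at UTC−06:00.
19:30 UTC − 6h = 13:30 Kesir Coast.

13:30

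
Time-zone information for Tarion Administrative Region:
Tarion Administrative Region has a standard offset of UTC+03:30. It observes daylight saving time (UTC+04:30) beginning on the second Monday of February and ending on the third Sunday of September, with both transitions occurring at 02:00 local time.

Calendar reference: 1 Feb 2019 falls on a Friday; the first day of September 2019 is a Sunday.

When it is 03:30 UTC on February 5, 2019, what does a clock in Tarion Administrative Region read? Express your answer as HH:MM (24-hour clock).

07:00

1 February 2019 is a Friday, so the first Monday is February 4 and the second is February 11.
1 September 2019 is a Sunday, so the first Sunday is September 1 and the third is September 15.
At the standard offset (UTC+03:30), 03:30 UTC + 3h30m = 07:00 Tarion Administrative Region standard time.
The standard-time date in Tarion Administrative Region, February 5, 2019, does not fall between 11 February and 15 September, so daylight saving is not in effect and Tarion Administrative Region is at UTC+03:30.
03:30 UTC + 3h30m = 07:00 local.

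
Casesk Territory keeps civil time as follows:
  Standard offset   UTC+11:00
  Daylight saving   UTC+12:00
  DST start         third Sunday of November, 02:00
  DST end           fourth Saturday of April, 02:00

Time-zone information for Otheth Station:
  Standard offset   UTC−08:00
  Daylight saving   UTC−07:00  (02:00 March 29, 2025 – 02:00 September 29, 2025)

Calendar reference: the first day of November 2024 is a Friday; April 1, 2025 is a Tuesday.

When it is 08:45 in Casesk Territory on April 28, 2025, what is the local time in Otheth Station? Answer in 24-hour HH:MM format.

1 November 2024 is a Friday, so the first Sunday is November 3 and the third is November 17.
1 April 2025 is a Tuesday, so the first Saturday is April 5 and the fourth is April 26.
Daylight saving runs 17 November 2024 – 26 April 2025; April 28, 2025 is outside that window, so Casesk Territory is on standard time at UTC+11:00.
08:45 Casesk Territory − 11h = 21:45 UTC (rolling into the previous day, 27 April 2025).
At the standard offset (UTC−08:00), 21:45 UTC − 8h = 13:45 Otheth Station standard time.
The standard-time date in Otheth Station, April 27, 2025, falls between 29 March and 29 September, so daylight saving is in effect and Otheth Station is at UTC−07:00.
21:45 UTC − 7h = 14:45 Otheth Station.

14:45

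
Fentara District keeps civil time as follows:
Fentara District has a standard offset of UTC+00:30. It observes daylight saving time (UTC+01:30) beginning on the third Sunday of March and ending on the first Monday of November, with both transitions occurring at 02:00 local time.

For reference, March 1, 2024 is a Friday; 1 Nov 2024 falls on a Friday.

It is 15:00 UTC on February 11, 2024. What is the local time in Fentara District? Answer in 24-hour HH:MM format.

15:30

1 March 2024 is a Friday, so the first Sunday is March 3 and the third is March 17.
1 November 2024 is a Friday, so the first Monday is November 4.
At the standard offset (UTC+00:30), 15:00 UTC + 0h30m = 15:30 Fentara District standard time.
Daylight saving runs 17 March – 4 November; the standard-time date in Fentara District, February 11, 2024, is outside that window, so Fentara District is on standard time at UTC+00:30.
15:00 UTC + 0h30m = 15:30 local.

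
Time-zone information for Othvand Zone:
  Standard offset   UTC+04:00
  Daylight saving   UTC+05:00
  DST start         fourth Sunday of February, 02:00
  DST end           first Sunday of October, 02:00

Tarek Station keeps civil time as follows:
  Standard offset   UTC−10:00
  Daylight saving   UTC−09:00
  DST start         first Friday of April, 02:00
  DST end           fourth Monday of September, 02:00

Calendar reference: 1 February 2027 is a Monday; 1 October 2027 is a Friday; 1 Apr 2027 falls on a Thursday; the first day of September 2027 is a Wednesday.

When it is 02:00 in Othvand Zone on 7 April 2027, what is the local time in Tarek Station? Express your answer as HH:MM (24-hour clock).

12:00

1 February 2027 is a Monday, so the first Sunday is February 7 and the fourth is February 28.
1 October 2027 is a Friday, so the first Sunday is October 3.
Daylight saving runs 28 February – 3 October; 7 April 2027 is inside that window, so Othvand Zone is at UTC+05:00.
02:00 Othvand Zone − 5h = 21:00 UTC (rolling into the previous day, 6 April 2027).
1 April 2027 is a Thursday, so the first Friday is April 2.
1 September 2027 is a Wednesday, so the first Monday is September 6 and the fourth is September 27.
At the standard offset (UTC−10:00), 21:00 UTC − 10h = 11:00 Tarek Station standard time.
Daylight saving runs 2 April – 27 September; the standard-time date in Tarek Station, 6 April 2027, is inside that window, so Tarek Station is at UTC−09:00.
21:00 UTC − 9h = 12:00 Tarek Station.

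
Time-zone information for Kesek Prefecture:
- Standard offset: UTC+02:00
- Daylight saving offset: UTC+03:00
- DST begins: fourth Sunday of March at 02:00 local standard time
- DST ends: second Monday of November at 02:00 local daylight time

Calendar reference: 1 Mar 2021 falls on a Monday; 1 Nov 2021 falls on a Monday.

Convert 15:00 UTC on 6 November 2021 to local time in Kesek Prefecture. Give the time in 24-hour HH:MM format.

18:00

1 March 2021 is a Monday, so the first Sunday is March 7 and the fourth is March 28.
1 November 2021 is a Monday, so the first Monday is November 1 and the second is November 8.
At the standard offset (UTC+02:00), 15:00 UTC + 2h = 17:00 Kesek Prefecture standard time.
The standard-time date in Kesek Prefecture, 6 November 2021, falls between 28 March and 8 November, so daylight saving is in effect and Kesek Prefecture is at UTC+03:00.
15:00 UTC + 3h = 18:00 local.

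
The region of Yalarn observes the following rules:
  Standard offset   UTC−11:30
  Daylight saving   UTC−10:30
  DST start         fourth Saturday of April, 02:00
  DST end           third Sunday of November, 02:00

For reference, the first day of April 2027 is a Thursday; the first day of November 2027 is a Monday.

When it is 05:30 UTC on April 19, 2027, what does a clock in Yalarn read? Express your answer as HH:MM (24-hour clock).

18:00

1 April 2027 is a Thursday, so the first Saturday is April 3 and the fourth is April 24.
1 November 2027 is a Monday, so the first Sunday is November 7 and the third is November 21.
At the standard offset (UTC−11:30), 05:30 UTC − 11h30m = 18:00 Yalarn standard time (rolling into the previous day, 18 April 2027).
The standard-time date in Yalarn, April 18, 2027, is outside the daylight-saving period (24 April – 21 November), so Yalarn is on standard time, UTC−11:30.
05:30 UTC − 11h30m = 18:00 local (rolling into the previous day, 18 April 2027).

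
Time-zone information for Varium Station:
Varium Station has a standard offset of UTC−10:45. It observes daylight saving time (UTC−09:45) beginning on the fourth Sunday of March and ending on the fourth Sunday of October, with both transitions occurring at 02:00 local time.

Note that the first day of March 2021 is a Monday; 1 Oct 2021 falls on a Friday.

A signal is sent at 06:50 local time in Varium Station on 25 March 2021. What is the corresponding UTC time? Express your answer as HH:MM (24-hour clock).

1 March 2021 is a Monday, so the first Sunday is March 7 and the fourth is March 28.
1 October 2021 is a Friday, so the first Sunday is October 3 and the fourth is October 24.
25 March 2021 is outside the daylight-saving period (28 March – 24 October), so Varium Station is on standard time, UTC−10:45.
06:50 local + 10h45m = 17:35 UTC.

17:35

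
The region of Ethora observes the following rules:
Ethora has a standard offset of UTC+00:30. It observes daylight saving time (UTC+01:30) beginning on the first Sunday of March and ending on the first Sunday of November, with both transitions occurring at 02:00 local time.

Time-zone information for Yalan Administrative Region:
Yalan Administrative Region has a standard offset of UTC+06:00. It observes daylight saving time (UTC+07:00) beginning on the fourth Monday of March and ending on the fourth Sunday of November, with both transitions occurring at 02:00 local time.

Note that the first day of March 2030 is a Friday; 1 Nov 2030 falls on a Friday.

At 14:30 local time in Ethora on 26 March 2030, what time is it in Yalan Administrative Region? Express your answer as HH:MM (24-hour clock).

1 March 2030 is a Friday, so the first Sunday is March 3.
1 November 2030 is a Friday, so the first Sunday is November 3.
26 March 2030 falls between 3 March and 3 November, so daylight saving is in effect and Ethora is at UTC+01:30.
14:30 Ethora − 1h30m = 13:00 UTC.
1 March 2030 is a Friday, so the first Monday is March 4 and the fourth is March 25.
1 November 2030 is a Friday, so the first Sunday is November 3 and the fourth is November 24.
At the standard offset (UTC+06:00), 13:00 UTC + 6h = 19:00 Yalan Administrative Region standard time.
The standard-time date in Yalan Administrative Region, 26 March 2030, falls between 25 March and 24 November, so daylight saving is in effect and Yalan Administrative Region is at UTC+07:00.
13:00 UTC + 7h = 20:00 Yalan Administrative Region.

20:00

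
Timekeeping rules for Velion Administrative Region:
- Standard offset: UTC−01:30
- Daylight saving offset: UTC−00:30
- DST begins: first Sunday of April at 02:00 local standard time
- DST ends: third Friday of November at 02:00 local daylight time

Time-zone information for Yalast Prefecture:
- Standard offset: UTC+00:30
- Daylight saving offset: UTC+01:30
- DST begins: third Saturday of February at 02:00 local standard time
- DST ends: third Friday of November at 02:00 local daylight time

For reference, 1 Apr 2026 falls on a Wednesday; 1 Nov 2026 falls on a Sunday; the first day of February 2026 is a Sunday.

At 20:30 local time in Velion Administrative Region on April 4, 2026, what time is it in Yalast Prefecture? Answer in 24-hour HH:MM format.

23:30

1 April 2026 is a Wednesday, so the first Sunday is April 5.
1 November 2026 is a Sunday, so the first Friday is November 6 and the third is November 20.
April 4, 2026 is outside the daylight-saving period (5 April – 20 November), so Velion Administrative Region is on standard time, UTC−01:30.
20:30 Velion Administrative Region + 1h30m = 22:00 UTC.
1 February 2026 is a Sunday, so the first Saturday is February 7 and the third is February 21.
1 November 2026 is a Sunday, so the first Friday is November 6 and the third is November 20.
At the standard offset (UTC+00:30), 22:00 UTC + 0h30m = 22:30 Yalast Prefecture standard time.
The standard-time date in Yalast Prefecture, April 4, 2026, lies within the daylight-saving period (21 February – 20 November), so Yalast Prefecture is on daylight time, UTC+01:30.
22:00 UTC + 1h30m = 23:30 Yalast Prefecture.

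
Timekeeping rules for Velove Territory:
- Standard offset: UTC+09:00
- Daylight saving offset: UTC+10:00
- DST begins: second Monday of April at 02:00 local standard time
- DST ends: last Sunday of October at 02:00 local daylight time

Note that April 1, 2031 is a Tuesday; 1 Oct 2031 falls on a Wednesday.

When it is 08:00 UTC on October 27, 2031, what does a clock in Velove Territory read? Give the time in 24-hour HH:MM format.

17:00

1 April 2031 is a Tuesday, so the first Monday is April 7 and the second is April 14.
1 October 2031 is a Wednesday, so Sundays fall on 5, 12, 19, 26; the last is October 26.
At the standard offset (UTC+09:00), 08:00 UTC + 9h = 17:00 Velove Territory standard time.
The standard-time date in Velove Territory, October 27, 2031, does not fall between 14 April and 26 October, so daylight saving is not in effect and Velove Territory is at UTC+09:00.
08:00 UTC + 9h = 17:00 local.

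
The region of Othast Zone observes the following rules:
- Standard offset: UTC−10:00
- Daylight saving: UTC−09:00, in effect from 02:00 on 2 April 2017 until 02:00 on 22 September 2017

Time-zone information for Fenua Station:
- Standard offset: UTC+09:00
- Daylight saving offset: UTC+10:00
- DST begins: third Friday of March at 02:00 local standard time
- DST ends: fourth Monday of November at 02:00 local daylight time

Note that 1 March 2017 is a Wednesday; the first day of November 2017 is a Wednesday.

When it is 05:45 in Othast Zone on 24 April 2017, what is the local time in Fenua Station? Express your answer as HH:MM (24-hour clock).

Daylight saving runs 2 April – 22 September; 24 April 2017 is inside that window, so Othast Zone is at UTC−09:00.
05:45 Othast Zone + 9h = 14:45 UTC.
1 March 2017 is a Wednesday, so the first Friday is March 3 and the third is March 17.
1 November 2017 is a Wednesday, so the first Monday is November 6 and the fourth is November 27.
At the standard offset (UTC+09:00), 14:45 UTC + 9h = 23:45 Fenua Station standard time.
The standard-time date in Fenua Station, 24 April 2017, falls between 17 March and 27 November, so daylight saving is in effect and Fenua Station is at UTC+10:00.
14:45 UTC + 10h = 00:45 Fenua Station (rolling into the next day, 25 April 2017).

00:45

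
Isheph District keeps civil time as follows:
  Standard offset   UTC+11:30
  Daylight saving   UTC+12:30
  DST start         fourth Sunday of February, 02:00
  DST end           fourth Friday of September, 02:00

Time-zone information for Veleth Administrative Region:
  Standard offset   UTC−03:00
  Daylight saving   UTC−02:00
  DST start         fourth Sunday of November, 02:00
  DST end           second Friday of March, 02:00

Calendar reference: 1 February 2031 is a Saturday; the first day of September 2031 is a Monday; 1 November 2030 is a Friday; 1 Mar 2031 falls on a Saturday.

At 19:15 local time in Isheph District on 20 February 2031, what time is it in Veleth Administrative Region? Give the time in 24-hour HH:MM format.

1 February 2031 is a Saturday, so the first Sunday is February 2 and the fourth is February 23.
1 September 2031 is a Monday, so the first Friday is September 5 and the fourth is September 26.
20 February 2031 is outside the daylight-saving period (23 February – 26 September), so Isheph District is on standard time, UTC+11:30.
19:15 Isheph District − 11h30m = 07:45 UTC.
1 November 2030 is a Friday, so the first Sunday is November 3 and the fourth is November 24.
1 March 2031 is a Saturday, so the first Friday is March 7 and the second is March 14.
At the standard offset (UTC−03:00), 07:45 UTC − 3h = 04:45 Veleth Administrative Region standard time.
The standard-time date in Veleth Administrative Region, 20 February 2031, falls between 24 November 2030 and 14 March 2031, so daylight saving is in effect and Veleth Administrative Region is at UTC−02:00.
07:45 UTC − 2h = 05:45 Veleth Administrative Region.

05:45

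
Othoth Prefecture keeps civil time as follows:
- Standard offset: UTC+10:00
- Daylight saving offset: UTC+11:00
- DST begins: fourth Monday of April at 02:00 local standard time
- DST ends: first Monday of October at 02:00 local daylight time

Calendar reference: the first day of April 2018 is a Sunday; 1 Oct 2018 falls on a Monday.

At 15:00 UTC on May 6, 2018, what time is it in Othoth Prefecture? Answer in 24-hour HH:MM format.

02:00

1 April 2018 is a Sunday, so the first Monday is April 2 and the fourth is April 23.
1 October 2018 is a Monday, so the first Monday is October 1.
At the standard offset (UTC+10:00), 15:00 UTC + 10h = 01:00 Othoth Prefecture standard time (rolling into the next day, 7 May 2018).
Daylight saving runs 23 April – 1 October; the standard-time date in Othoth Prefecture, May 7, 2018, is inside that window, so Othoth Prefecture is at UTC+11:00.
15:00 UTC + 11h = 02:00 local (rolling into the next day, 7 May 2018).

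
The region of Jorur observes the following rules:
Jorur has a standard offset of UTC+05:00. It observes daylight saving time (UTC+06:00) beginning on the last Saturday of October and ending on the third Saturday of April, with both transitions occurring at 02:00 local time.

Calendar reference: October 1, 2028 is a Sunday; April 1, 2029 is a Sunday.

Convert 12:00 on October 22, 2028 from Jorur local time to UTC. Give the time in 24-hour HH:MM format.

1 October 2028 is a Sunday, so Saturdays fall on 7, 14, 21, 28; the last is October 28.
1 April 2029 is a Sunday, so the first Saturday is April 7 and the third is April 21.
October 22, 2028 is outside the daylight-saving period (28 October 2028 – 21 April 2029), so Jorur is on standard time, UTC+05:00.
12:00 local − 5h = 07:00 UTC.

07:00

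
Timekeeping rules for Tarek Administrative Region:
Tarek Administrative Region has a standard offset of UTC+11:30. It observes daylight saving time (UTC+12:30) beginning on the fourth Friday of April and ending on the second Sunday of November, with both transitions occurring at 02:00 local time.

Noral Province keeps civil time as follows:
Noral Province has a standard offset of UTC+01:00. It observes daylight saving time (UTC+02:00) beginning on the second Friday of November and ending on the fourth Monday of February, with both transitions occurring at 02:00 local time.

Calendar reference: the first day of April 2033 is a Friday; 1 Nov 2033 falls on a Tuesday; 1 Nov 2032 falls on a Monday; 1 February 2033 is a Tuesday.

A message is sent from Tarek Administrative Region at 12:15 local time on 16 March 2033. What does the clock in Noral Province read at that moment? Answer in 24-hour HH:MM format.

01:45

1 April 2033 is a Friday, so the first Friday is April 1 and the fourth is April 22.
1 November 2033 is a Tuesday, so the first Sunday is November 6 and the second is November 13.
Daylight saving runs 22 April – 13 November; 16 March 2033 is outside that window, so Tarek Administrative Region is on standard time at UTC+11:30.
12:15 Tarek Administrative Region − 11h30m = 00:45 UTC.
1 November 2032 is a Monday, so the first Friday is November 5 and the second is November 12.
1 February 2033 is a Tuesday, so the first Monday is February 7 and the fourth is February 28.
At the standard offset (UTC+01:00), 00:45 UTC + 1h = 01:45 Noral Province standard time.
Daylight saving runs 12 November 2032 – 28 February 2033; the standard-time date in Noral Province, 16 March 2033, is outside that window, so Noral Province is on standard time at UTC+01:00.
00:45 UTC + 1h = 01:45 Noral Province.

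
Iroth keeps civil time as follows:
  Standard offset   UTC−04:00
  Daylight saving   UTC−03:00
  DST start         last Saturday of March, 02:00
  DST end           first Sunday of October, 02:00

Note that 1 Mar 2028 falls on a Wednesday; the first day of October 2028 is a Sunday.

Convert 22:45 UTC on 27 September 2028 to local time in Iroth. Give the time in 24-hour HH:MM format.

1 March 2028 is a Wednesday, so Saturdays fall on 4, 11, 18, 25; the last is March 25.
1 October 2028 is a Sunday, so the first Sunday is October 1.
At the standard offset (UTC−04:00), 22:45 UTC − 4h = 18:45 Iroth standard time.
The standard-time date in Iroth, 27 September 2028, falls between 25 March and 1 October, so daylight saving is in effect and Iroth is at UTC−03:00.
22:45 UTC − 3h = 19:45 local.

19:45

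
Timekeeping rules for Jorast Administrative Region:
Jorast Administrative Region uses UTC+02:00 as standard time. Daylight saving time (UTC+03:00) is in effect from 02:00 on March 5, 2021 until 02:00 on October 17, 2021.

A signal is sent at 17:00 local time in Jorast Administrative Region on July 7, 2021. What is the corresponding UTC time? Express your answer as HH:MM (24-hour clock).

14:00

July 7, 2021 lies within the daylight-saving period (5 March – 17 October), so Jorast Administrative Region is on daylight time, UTC+03:00.
17:00 local − 3h = 14:00 UTC.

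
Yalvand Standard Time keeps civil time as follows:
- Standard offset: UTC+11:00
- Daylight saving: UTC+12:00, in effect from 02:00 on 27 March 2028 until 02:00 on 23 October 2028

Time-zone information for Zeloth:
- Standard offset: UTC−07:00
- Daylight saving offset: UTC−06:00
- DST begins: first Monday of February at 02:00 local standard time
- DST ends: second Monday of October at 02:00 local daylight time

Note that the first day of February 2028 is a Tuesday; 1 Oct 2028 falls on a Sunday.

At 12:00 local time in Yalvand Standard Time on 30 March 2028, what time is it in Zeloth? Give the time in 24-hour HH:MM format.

30 March 2028 lies within the daylight-saving period (27 March – 23 October), so Yalvand Standard Time is on daylight time, UTC+12:00.
12:00 Yalvand Standard Time − 12h = 00:00 UTC.
1 February 2028 is a Tuesday, so the first Monday is February 7.
1 October 2028 is a Sunday, so the first Monday is October 2 and the second is October 9.
At the standard offset (UTC−07:00), 00:00 UTC − 7h = 17:00 Zeloth standard time (rolling into the previous day, 29 March 2028).
Daylight saving runs 7 February – 9 October; the standard-time date in Zeloth, 29 March 2028, is inside that window, so Zeloth is at UTC−06:00.
00:00 UTC − 6h = 18:00 Zeloth (rolling into the previous day, 29 March 2028).

18:00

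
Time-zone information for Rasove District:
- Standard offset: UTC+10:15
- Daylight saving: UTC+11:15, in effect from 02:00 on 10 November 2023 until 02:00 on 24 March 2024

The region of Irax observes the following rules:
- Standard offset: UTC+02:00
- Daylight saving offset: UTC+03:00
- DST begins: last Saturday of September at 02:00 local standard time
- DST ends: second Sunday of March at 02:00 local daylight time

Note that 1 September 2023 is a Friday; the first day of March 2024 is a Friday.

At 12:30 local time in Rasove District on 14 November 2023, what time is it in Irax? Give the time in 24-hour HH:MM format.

04:15

Daylight saving runs 10 November 2023 – 24 March 2024; 14 November 2023 is inside that window, so Rasove District is at UTC+11:15.
12:30 Rasove District − 11h15m = 01:15 UTC.
1 September 2023 is a Friday, so Saturdays fall on 2, 9, 16, 23, 30; the last is September 30.
1 March 2024 is a Friday, so the first Sunday is March 3 and the second is March 10.
At the standard offset (UTC+02:00), 01:15 UTC + 2h = 03:15 Irax standard time.
The standard-time date in Irax, 14 November 2023, lies within the daylight-saving period (30 September 2023 – 10 March 2024), so Irax is on daylight time, UTC+03:00.
01:15 UTC + 3h = 04:15 Irax.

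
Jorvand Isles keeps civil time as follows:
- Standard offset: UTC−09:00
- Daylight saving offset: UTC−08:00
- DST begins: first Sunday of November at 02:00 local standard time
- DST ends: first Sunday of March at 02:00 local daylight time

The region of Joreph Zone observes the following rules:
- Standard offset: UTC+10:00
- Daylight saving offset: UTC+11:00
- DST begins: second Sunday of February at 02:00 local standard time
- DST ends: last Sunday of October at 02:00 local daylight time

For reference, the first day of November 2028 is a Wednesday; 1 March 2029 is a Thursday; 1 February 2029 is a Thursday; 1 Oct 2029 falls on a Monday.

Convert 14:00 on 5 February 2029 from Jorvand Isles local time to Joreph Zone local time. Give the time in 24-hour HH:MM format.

1 November 2028 is a Wednesday, so the first Sunday is November 5.
1 March 2029 is a Thursday, so the first Sunday is March 4.
5 February 2029 falls between 5 November 2028 and 4 March 2029, so daylight saving is in effect and Jorvand Isles is at UTC−08:00.
14:00 Jorvand Isles + 8h = 22:00 UTC.
1 February 2029 is a Thursday, so the first Sunday is February 4 and the second is February 11.
1 October 2029 is a Monday, so Sundays fall on 7, 14, 21, 28; the last is October 28.
At the standard offset (UTC+10:00), 22:00 UTC + 10h = 08:00 Joreph Zone standard time (rolling into the next day, 6 February 2029).
The standard-time date in Joreph Zone, 6 February 2029, is outside the daylight-saving period (11 February – 28 October), so Joreph Zone is on standard time, UTC+10:00.
22:00 UTC + 10h = 08:00 Joreph Zone (rolling into the next day, 6 February 2029).

08:00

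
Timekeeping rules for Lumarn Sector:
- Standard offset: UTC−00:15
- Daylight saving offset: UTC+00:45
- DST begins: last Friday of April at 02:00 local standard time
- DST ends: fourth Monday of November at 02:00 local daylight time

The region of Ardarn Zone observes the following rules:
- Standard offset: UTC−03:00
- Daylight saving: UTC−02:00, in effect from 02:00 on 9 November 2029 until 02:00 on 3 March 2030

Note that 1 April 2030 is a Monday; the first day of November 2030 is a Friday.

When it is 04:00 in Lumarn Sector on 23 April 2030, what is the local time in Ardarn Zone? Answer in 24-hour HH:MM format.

1 April 2030 is a Monday, so Fridays fall on 5, 12, 19, 26; the last is April 26.
1 November 2030 is a Friday, so the first Monday is November 4 and the fourth is November 25.
Daylight saving runs 26 April – 25 November; 23 April 2030 is outside that window, so Lumarn Sector is on standard time at UTC−00:15.
04:00 Lumarn Sector + 0h15m = 04:15 UTC.
At the standard offset (UTC−03:00), 04:15 UTC − 3h = 01:15 Ardarn Zone standard time.
Daylight saving runs 9 November 2029 – 3 March 2030; the standard-time date in Ardarn Zone, 23 April 2030, is outside that window, so Ardarn Zone is on standard time at UTC−03:00.
04:15 UTC − 3h = 01:15 Ardarn Zone.

01:15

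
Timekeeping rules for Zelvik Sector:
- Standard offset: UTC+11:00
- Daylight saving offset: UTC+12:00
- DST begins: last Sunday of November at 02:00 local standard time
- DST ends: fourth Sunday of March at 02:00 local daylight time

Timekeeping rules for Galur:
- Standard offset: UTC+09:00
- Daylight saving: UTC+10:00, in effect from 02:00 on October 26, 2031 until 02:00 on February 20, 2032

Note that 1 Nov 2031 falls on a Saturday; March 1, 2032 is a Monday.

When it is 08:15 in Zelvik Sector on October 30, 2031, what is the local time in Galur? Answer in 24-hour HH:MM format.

1 November 2031 is a Saturday, so Sundays fall on 2, 9, 16, 23, 30; the last is November 30.
1 March 2032 is a Monday, so the first Sunday is March 7 and the fourth is March 28.
October 30, 2031 is outside the daylight-saving period (30 November 2031 – 28 March 2032), so Zelvik Sector is on standard time, UTC+11:00.
08:15 Zelvik Sector − 11h = 21:15 UTC (rolling into the previous day, 29 October 2031).
At the standard offset (UTC+09:00), 21:15 UTC + 9h = 06:15 Galur standard time (rolling into the next day, 30 October 2031).
The standard-time date in Galur, October 30, 2031, lies within the daylight-saving period (26 October 2031 – 20 February 2032), so Galur is on daylight time, UTC+10:00.
21:15 UTC + 10h = 07:15 Galur (rolling into the next day, 30 October 2031).

07:15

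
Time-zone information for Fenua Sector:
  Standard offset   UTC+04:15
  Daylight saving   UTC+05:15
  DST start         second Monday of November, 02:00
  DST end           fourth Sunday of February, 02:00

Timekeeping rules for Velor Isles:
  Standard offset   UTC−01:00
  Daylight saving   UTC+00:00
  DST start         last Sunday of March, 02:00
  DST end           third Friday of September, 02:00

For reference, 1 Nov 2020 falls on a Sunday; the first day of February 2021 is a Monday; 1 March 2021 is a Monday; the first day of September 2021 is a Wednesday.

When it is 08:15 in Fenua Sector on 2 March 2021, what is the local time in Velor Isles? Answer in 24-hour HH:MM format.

1 November 2020 is a Sunday, so the first Monday is November 2 and the second is November 9.
1 February 2021 is a Monday, so the first Sunday is February 7 and the fourth is February 28.
2 March 2021 does not fall between 9 November 2020 and 28 February 2021, so daylight saving is not in effect and Fenua Sector is at UTC+04:15.
08:15 Fenua Sector − 4h15m = 04:00 UTC.
1 March 2021 is a Monday, so Sundays fall on 7, 14, 21, 28; the last is March 28.
1 September 2021 is a Wednesday, so the first Friday is September 3 and the third is September 17.
At the standard offset (UTC−01:00), 04:00 UTC − 1h = 03:00 Velor Isles standard time.
The standard-time date in Velor Isles, 2 March 2021, does not fall between 28 March and 17 September, so daylight saving is not in effect and Velor Isles is at UTC−01:00.
04:00 UTC − 1h = 03:00 Velor Isles.

03:00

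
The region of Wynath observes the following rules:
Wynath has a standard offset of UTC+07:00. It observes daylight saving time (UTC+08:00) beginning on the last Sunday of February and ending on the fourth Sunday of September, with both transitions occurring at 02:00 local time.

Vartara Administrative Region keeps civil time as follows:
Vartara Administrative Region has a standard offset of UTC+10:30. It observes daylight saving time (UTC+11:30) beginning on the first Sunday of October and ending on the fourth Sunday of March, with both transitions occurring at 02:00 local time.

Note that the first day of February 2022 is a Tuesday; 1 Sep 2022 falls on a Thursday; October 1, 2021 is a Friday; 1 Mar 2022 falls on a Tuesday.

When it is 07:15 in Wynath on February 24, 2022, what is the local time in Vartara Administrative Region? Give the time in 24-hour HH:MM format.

11:45

1 February 2022 is a Tuesday, so Sundays fall on 6, 13, 20, 27; the last is February 27.
1 September 2022 is a Thursday, so the first Sunday is September 4 and the fourth is September 25.
February 24, 2022 is outside the daylight-saving period (27 February – 25 September), so Wynath is on standard time, UTC+07:00.
07:15 Wynath − 7h = 00:15 UTC.
1 October 2021 is a Friday, so the first Sunday is October 3.
1 March 2022 is a Tuesday, so the first Sunday is March 6 and the fourth is March 27.
At the standard offset (UTC+10:30), 00:15 UTC + 10h30m = 10:45 Vartara Administrative Region standard time.
Daylight saving runs 3 October 2021 – 27 March 2022; the standard-time date in Vartara Administrative Region, February 24, 2022, is inside that window, so Vartara Administrative Region is at UTC+11:30.
00:15 UTC + 11h30m = 11:45 Vartara Administrative Region.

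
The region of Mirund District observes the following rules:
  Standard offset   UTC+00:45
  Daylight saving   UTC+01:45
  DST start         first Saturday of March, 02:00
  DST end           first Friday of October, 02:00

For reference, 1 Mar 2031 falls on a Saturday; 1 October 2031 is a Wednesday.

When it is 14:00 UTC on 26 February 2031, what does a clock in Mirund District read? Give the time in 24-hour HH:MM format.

1 March 2031 is a Saturday, so the first Saturday is March 1.
1 October 2031 is a Wednesday, so the first Friday is October 3.
At the standard offset (UTC+00:45), 14:00 UTC + 0h45m = 14:45 Mirund District standard time.
The standard-time date in Mirund District, 26 February 2031, does not fall between 1 March and 3 October, so daylight saving is not in effect and Mirund District is at UTC+00:45.
14:00 UTC + 0h45m = 14:45 local.

14:45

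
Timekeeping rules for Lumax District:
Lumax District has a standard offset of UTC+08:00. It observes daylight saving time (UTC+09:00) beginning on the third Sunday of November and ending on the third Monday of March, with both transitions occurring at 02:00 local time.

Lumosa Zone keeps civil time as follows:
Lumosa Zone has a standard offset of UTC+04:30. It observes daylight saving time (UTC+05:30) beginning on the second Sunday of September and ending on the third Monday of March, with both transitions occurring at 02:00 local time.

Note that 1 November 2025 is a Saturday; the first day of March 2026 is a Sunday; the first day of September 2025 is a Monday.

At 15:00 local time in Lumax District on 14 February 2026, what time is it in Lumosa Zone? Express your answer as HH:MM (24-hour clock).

1 November 2025 is a Saturday, so the first Sunday is November 2 and the third is November 16.
1 March 2026 is a Sunday, so the first Monday is March 2 and the third is March 16.
14 February 2026 falls between 16 November 2025 and 16 March 2026, so daylight saving is in effect and Lumax District is at UTC+09:00.
15:00 Lumax District − 9h = 06:00 UTC.
1 September 2025 is a Monday, so the first Sunday is September 7 and the second is September 14.
1 March 2026 is a Sunday, so the first Monday is March 2 and the third is March 16.
At the standard offset (UTC+04:30), 06:00 UTC + 4h30m = 10:30 Lumosa Zone standard time.
The standard-time date in Lumosa Zone, 14 February 2026, lies within the daylight-saving period (14 September 2025 – 16 March 2026), so Lumosa Zone is on daylight time, UTC+05:30.
06:00 UTC + 5h30m = 11:30 Lumosa Zone.

11:30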